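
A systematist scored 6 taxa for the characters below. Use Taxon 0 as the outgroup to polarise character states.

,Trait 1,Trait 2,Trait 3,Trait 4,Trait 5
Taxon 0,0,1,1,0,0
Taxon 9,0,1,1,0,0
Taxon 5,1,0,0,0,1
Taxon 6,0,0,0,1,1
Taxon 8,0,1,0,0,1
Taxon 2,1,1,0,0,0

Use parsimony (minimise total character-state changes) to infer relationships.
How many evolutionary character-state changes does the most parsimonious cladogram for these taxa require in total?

Character polarity is set by the outgroup: the derived state is whichever differs from the outgroup's state, so for Trait 2, Trait 3 the derived state is '0', and for the remaining characters it is '1'.
Trait 1 groups Taxon 2 and Taxon 5, which is incompatible with the clades supported by the remaining characters; treating it as convergent (homoplasy) costs fewer steps than any alternative tree.
Trait 2 (derived state '0') is shared by Taxon 5 and Taxon 6 — a synapomorphy uniting that clade.
Trait 3 (derived state '0') is shared by Taxon 2, Taxon 5, Taxon 6, and Taxon 8 — a synapomorphy uniting that clade.
Trait 4: derived state '1' in Taxon 6 only — an autapomorphy, so it tells us nothing about relationships among taxa.
Trait 5 (derived state '1') is shared by Taxon 5, Taxon 6, and Taxon 8 — a synapomorphy uniting that clade.
Most parsimonious ingroup topology: (Taxon 9,(((Taxon 5,Taxon 6),Taxon 8),Taxon 2)).
Changes per character on this tree: Trait 1: 2; Trait 2: 1; Trait 3: 1; Trait 4: 1; Trait 5: 1.
Total = 6.

6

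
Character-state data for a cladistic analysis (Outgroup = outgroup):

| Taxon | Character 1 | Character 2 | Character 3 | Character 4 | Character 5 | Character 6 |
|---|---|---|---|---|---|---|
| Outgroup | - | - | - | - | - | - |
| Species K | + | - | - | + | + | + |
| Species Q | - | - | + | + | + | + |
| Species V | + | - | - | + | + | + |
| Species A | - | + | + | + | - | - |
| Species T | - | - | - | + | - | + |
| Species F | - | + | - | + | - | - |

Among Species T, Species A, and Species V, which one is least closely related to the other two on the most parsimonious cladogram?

Species A

The outgroup has state '-' for every character, so '+' is the derived state throughout.
Character 1 (derived state '+') is shared by Species K and Species V — a synapomorphy uniting that clade.
Character 2 (derived state '+') is shared by Species A and Species F — a synapomorphy uniting that clade.
Character 3 (state '+') occurs in Species A and Species Q but conflicts with the nesting implied by the other characters — most parsimoniously interpreted as homoplasy.
Character 4 (derived state '+') is shared by all ingroup taxa — unites the whole ingroup.
Only Species K, Species Q, and Species V show the derived state '+' for Character 5, supporting them as a clade.
Only Species K, Species Q, Species T, and Species V show the derived state '+' for Character 6, supporting them as a clade.
Most parsimonious ingroup topology: ((((Species K,Species V),Species Q),Species T),(Species A,Species F)).
Species V and Species T share a more recent common ancestor with each other than either does with Species A, so Species A is the least closely related of the three.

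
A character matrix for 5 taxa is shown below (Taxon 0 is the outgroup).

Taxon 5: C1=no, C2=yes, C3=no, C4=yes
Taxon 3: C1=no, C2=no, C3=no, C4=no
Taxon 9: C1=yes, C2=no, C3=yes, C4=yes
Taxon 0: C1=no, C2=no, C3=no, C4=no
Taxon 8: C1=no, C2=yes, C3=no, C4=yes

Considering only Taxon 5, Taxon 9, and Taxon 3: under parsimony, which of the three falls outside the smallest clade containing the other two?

The outgroup has state 'no' for every character, so 'yes' is the derived state throughout.
C1: derived state 'yes' in Taxon 9 only — an autapomorphy, so it tells us nothing about relationships among taxa.
C2 (derived state 'yes') is shared by Taxon 5 and Taxon 8 — a synapomorphy uniting that clade.
C3: derived state 'yes' in Taxon 9 only — an autapomorphy, so it tells us nothing about relationships among taxa.
C4: derived state 'yes' in Taxon 5, Taxon 8, and Taxon 9 only — synapomorphy for {Taxon 5, Taxon 8, Taxon 9}.
Most parsimonious ingroup topology: (((Taxon 5,Taxon 8),Taxon 9),Taxon 3).
Taxon 5 and Taxon 9 share a more recent common ancestor with each other than either does with Taxon 3, so Taxon 3 is the least closely related of the three.

Taxon 3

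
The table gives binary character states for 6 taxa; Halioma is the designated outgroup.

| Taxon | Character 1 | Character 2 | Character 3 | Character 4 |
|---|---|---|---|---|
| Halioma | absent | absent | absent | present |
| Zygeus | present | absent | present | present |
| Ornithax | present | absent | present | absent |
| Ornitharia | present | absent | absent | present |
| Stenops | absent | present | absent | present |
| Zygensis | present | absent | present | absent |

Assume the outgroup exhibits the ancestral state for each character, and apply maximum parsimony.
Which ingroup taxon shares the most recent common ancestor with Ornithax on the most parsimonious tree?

Zygensis

Character polarity is set by the outgroup: the derived state is whichever differs from the outgroup's state, so for Character 4 the derived state is 'absent', and for the remaining characters it is 'present'.
Only Ornitharia, Ornithax, Zygensis, and Zygeus show the derived state 'present' for Character 1, supporting them as a clade.
Character 2: derived state 'present' in Stenops only — an autapomorphy, so it tells us nothing about relationships among taxa.
Character 3 (derived state 'present') is shared by Ornithax, Zygensis, and Zygeus — a synapomorphy uniting that clade.
Only Ornithax and Zygensis show the derived state 'absent' for Character 4, supporting them as a clade.
Most parsimonious ingroup topology: (((Zygeus,(Ornithax,Zygensis)),Ornitharia),Stenops).
Ornithax and Zygensis form a cherry on this tree, so they are sister taxa.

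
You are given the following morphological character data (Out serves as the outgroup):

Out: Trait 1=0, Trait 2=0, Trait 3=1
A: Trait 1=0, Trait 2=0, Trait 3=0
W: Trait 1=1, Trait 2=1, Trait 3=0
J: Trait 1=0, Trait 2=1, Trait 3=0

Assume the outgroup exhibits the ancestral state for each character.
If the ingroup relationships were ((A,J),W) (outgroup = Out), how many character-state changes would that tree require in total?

Map each character onto ((A,J),W) (rooted by Out) and count the minimum state changes it requires (Fitch parsimony):
Trait 1: 1; Trait 2: 2; Trait 3: 1.
Total tree length = 4.

4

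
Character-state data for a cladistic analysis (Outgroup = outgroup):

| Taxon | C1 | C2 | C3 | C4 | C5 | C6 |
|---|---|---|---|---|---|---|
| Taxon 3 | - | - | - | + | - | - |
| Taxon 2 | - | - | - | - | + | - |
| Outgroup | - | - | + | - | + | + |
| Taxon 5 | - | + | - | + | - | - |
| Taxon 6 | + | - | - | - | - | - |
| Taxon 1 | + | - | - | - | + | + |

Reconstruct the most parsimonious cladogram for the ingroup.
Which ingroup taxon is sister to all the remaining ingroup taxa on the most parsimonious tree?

Character polarity is set by the outgroup: the derived state is whichever differs from the outgroup's state, so for C3, C5, C6 the derived state is '-', and for the remaining characters it is '+'.
C1 (state '+') occurs in Taxon 1 and Taxon 6 but conflicts with the nesting implied by the other characters — most parsimoniously interpreted as homoplasy.
C2 (derived state '+') is unique to Taxon 5 (autapomorphy; uninformative for grouping).
C3 (derived state '-') is shared by all ingroup taxa — unites the whole ingroup.
C4 (derived state '+') is shared by Taxon 3 and Taxon 5 — a synapomorphy uniting that clade.
C5 (derived state '-') is shared by Taxon 3, Taxon 5, and Taxon 6 — a synapomorphy uniting that clade.
C6 (derived state '-') is shared by Taxon 2, Taxon 3, Taxon 5, and Taxon 6 — a synapomorphy uniting that clade.
Most parsimonious ingroup topology: ((((Taxon 5,Taxon 3),Taxon 6),Taxon 2),Taxon 1).
Taxon 1 is sister to the clade containing all other ingroup taxa, so it is the earliest-diverging (most basal) ingroup lineage.

Taxon 1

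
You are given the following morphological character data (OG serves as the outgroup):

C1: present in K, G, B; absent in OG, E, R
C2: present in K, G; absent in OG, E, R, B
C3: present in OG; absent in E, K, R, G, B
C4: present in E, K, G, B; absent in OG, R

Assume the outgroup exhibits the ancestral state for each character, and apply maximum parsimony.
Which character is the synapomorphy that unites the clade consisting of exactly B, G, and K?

Character polarity is set by the outgroup: the derived state is whichever differs from the outgroup's state, so for C3 the derived state is 'absent', and for the remaining characters it is 'present'.
C1 (derived state 'present') is shared by B, G, and K — a synapomorphy uniting that clade.
C2 (derived state 'present') is shared by G and K — a synapomorphy uniting that clade.
C3 (derived state 'absent') is shared by all ingroup taxa — unites the whole ingroup.
Only B, E, G, and K show the derived state 'present' for C4, supporting them as a clade.
Most parsimonious ingroup topology: ((E,((K,G),B)),R).
The clade {B, G, K} is supported by C1: its derived state 'present' occurs in exactly those taxa and in no other taxon (including the outgroup).

C1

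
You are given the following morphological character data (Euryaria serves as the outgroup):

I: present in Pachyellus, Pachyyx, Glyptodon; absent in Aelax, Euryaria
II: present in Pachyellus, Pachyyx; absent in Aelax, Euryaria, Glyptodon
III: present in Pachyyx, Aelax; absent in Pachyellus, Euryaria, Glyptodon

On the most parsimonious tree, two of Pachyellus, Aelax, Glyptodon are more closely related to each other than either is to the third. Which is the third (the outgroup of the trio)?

The outgroup has state 'absent' for every character, so 'present' is the derived state throughout.
Only Glyptodon, Pachyellus, and Pachyyx show the derived state 'present' for I, supporting them as a clade.
II: derived state 'present' in Pachyellus and Pachyyx only — synapomorphy for {Pachyellus, Pachyyx}.
III (state 'present') occurs in Aelax and Pachyyx but conflicts with the nesting implied by the other characters — most parsimoniously interpreted as homoplasy.
Most parsimonious ingroup topology: (((Pachyyx,Pachyellus),Glyptodon),Aelax).
Glyptodon and Pachyellus share a more recent common ancestor with each other than either does with Aelax, so Aelax is the least closely related of the three.

Aelax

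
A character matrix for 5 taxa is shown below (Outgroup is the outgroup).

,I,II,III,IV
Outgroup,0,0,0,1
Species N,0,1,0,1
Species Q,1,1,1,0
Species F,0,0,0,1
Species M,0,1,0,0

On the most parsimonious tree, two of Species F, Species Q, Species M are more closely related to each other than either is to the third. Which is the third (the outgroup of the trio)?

Species F

Character polarity is set by the outgroup: the derived state is whichever differs from the outgroup's state, so for IV the derived state is '0', and for the remaining characters it is '1'.
I (derived state '1') is unique to Species Q (autapomorphy; uninformative for grouping).
Only Species M, Species N, and Species Q show the derived state '1' for II, supporting them as a clade.
III: derived state '1' in Species Q only — an autapomorphy, so it tells us nothing about relationships among taxa.
IV: derived state '0' in Species M and Species Q only — synapomorphy for {Species M, Species Q}.
Most parsimonious ingroup topology: ((Species N,(Species Q,Species M)),Species F).
Species Q and Species M share a more recent common ancestor with each other than either does with Species F, so Species F is the least closely related of the three.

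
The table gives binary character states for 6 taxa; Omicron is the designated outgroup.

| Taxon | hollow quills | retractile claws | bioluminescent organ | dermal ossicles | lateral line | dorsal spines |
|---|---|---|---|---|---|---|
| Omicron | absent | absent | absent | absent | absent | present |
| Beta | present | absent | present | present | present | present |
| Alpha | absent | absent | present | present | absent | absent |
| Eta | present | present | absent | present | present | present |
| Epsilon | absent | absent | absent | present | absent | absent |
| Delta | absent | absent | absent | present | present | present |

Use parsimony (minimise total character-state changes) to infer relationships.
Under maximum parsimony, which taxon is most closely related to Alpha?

Epsilon

Character polarity is set by the outgroup: the derived state is whichever differs from the outgroup's state, so for dorsal spines the derived state is 'absent', and for the remaining characters it is 'present'.
hollow quills: derived state 'present' in Beta and Eta only — synapomorphy for {Beta, Eta}.
retractile claws: derived state 'present' in Eta only — an autapomorphy, so it tells us nothing about relationships among taxa.
bioluminescent organ groups Alpha and Beta, which is incompatible with the clades supported by the remaining characters; treating it as convergent (homoplasy) costs fewer steps than any alternative tree.
All ingroup taxa share the derived state 'present' for dermal ossicles; it defines the ingroup but does not resolve relationships within it.
lateral line: derived state 'present' in Beta, Delta, and Eta only — synapomorphy for {Beta, Delta, Eta}.
dorsal spines (derived state 'absent') is shared by Alpha and Epsilon — a synapomorphy uniting that clade.
Most parsimonious ingroup topology: (((Beta,Eta),Delta),(Alpha,Epsilon)).
Alpha and Epsilon form a cherry on this tree, so they are sister taxa.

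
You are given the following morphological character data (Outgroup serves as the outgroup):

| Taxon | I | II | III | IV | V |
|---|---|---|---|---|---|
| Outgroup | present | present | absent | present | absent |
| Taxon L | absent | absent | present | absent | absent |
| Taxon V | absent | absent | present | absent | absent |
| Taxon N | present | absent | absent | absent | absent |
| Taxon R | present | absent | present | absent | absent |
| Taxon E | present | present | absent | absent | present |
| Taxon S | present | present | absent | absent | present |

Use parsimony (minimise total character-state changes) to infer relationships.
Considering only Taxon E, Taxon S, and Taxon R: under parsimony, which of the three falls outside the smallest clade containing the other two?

Character polarity is set by the outgroup: the derived state is whichever differs from the outgroup's state, so for I, II, IV the derived state is 'absent', and for the remaining characters it is 'present'.
I (derived state 'absent') is shared by Taxon L and Taxon V — a synapomorphy uniting that clade.
Only Taxon L, Taxon N, Taxon R, and Taxon V show the derived state 'absent' for II, supporting them as a clade.
III: derived state 'present' in Taxon L, Taxon R, and Taxon V only — synapomorphy for {Taxon L, Taxon R, Taxon V}.
IV (derived state 'absent') is shared by all ingroup taxa — unites the whole ingroup.
Only Taxon E and Taxon S show the derived state 'present' for V, supporting them as a clade.
Most parsimonious ingroup topology: ((((Taxon L,Taxon V),Taxon R),Taxon N),(Taxon E,Taxon S)).
Taxon S and Taxon E share a more recent common ancestor with each other than either does with Taxon R, so Taxon R is the least closely related of the three.

Taxon R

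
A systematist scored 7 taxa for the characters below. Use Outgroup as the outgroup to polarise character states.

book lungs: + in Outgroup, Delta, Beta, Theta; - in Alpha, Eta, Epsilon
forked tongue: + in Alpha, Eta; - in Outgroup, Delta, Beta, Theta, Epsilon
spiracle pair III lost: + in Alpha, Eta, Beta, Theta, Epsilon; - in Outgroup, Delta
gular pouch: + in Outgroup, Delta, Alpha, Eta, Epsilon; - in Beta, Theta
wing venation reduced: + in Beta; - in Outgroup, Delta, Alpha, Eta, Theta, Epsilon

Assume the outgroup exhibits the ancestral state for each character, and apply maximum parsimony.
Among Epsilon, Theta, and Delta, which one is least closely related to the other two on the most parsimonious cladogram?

Character polarity is set by the outgroup: the derived state is whichever differs from the outgroup's state, so for book lungs, gular pouch the derived state is '-', and for the remaining characters it is '+'.
Only Alpha, Epsilon, and Eta show the derived state '-' for book lungs, supporting them as a clade.
forked tongue: derived state '+' in Alpha and Eta only — synapomorphy for {Alpha, Eta}.
Only Alpha, Beta, Epsilon, Eta, and Theta show the derived state '+' for spiracle pair III lost, supporting them as a clade.
Only Beta and Theta show the derived state '-' for gular pouch, supporting them as a clade.
wing venation reduced (derived state '+') is unique to Beta (autapomorphy; uninformative for grouping).
Most parsimonious ingroup topology: (Delta,(((Alpha,Eta),Epsilon),(Beta,Theta))).
Epsilon and Theta share a more recent common ancestor with each other than either does with Delta, so Delta is the least closely related of the three.

Delta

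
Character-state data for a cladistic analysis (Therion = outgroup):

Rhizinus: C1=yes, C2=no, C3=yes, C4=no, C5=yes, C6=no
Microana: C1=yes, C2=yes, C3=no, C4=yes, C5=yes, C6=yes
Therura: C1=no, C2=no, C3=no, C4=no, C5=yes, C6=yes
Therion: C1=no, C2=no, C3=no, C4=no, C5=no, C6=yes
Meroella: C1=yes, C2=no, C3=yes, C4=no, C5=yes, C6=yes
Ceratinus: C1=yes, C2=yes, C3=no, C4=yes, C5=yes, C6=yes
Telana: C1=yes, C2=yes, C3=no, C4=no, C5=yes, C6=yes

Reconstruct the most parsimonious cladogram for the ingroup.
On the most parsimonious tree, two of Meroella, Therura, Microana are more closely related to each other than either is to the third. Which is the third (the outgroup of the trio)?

Character polarity is set by the outgroup: the derived state is whichever differs from the outgroup's state, so for C6 the derived state is 'no', and for the remaining characters it is 'yes'.
C1: derived state 'yes' in Ceratinus, Meroella, Microana, Rhizinus, and Telana only — synapomorphy for {Ceratinus, Meroella, Microana, Rhizinus, Telana}.
C2 (derived state 'yes') is shared by Ceratinus, Microana, and Telana — a synapomorphy uniting that clade.
Only Meroella and Rhizinus show the derived state 'yes' for C3, supporting them as a clade.
Only Ceratinus and Microana show the derived state 'yes' for C4, supporting them as a clade.
C5 (derived state 'yes') is shared by all ingroup taxa — unites the whole ingroup.
C6: derived state 'no' in Rhizinus only — an autapomorphy, so it tells us nothing about relationships among taxa.
Most parsimonious ingroup topology: (Therura,((Meroella,Rhizinus),(Telana,(Microana,Ceratinus)))).
Meroella and Microana share a more recent common ancestor with each other than either does with Therura, so Therura is the least closely related of the three.

Therura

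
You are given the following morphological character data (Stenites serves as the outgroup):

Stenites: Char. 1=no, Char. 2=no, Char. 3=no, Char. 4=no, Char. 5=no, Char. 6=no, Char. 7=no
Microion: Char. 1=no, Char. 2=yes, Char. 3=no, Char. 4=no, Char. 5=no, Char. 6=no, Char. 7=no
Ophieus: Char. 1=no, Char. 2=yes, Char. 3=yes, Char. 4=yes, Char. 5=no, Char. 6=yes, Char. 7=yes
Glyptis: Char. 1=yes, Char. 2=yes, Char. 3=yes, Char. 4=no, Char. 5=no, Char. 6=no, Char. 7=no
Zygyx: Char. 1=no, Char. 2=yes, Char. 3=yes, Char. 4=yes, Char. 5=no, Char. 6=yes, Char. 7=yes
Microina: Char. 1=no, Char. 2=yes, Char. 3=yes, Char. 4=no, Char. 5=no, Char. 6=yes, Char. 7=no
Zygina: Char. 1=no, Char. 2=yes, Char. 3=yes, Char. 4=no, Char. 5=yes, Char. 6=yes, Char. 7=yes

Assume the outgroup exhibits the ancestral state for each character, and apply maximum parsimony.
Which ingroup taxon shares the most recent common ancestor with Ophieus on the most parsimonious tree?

The outgroup has state 'no' for every character, so 'yes' is the derived state throughout.
Char. 1 (derived state 'yes') is unique to Glyptis (autapomorphy; uninformative for grouping).
All ingroup taxa share the derived state 'yes' for Char. 2; it defines the ingroup but does not resolve relationships within it.
Only Glyptis, Microina, Ophieus, Zygina, and Zygyx show the derived state 'yes' for Char. 3, supporting them as a clade.
Char. 4 (derived state 'yes') is shared by Ophieus and Zygyx — a synapomorphy uniting that clade.
Char. 5: derived state 'yes' in Zygina only — an autapomorphy, so it tells us nothing about relationships among taxa.
Char. 6: derived state 'yes' in Microina, Ophieus, Zygina, and Zygyx only — synapomorphy for {Microina, Ophieus, Zygina, Zygyx}.
Only Ophieus, Zygina, and Zygyx show the derived state 'yes' for Char. 7, supporting them as a clade.
Most parsimonious ingroup topology: (Microion,((((Ophieus,Zygyx),Zygina),Microina),Glyptis)).
Ophieus and Zygyx form a cherry on this tree, so they are sister taxa.

Zygyx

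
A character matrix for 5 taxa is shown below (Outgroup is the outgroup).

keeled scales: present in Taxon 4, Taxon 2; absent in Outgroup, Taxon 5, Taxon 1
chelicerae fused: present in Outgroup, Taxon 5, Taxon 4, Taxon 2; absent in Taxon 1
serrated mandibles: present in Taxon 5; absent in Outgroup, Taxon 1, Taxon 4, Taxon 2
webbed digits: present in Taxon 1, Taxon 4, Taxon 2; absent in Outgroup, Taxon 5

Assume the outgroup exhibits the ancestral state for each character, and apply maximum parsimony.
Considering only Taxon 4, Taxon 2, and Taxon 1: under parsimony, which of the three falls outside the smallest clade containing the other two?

Taxon 1

Character polarity is set by the outgroup: the derived state is whichever differs from the outgroup's state, so for chelicerae fused the derived state is 'absent', and for the remaining characters it is 'present'.
keeled scales: derived state 'present' in Taxon 2 and Taxon 4 only — synapomorphy for {Taxon 2, Taxon 4}.
chelicerae fused (derived state 'absent') is unique to Taxon 1 (autapomorphy; uninformative for grouping).
serrated mandibles: derived state 'present' in Taxon 5 only — an autapomorphy, so it tells us nothing about relationships among taxa.
Only Taxon 1, Taxon 2, and Taxon 4 show the derived state 'present' for webbed digits, supporting them as a clade.
Most parsimonious ingroup topology: (Taxon 5,(Taxon 1,(Taxon 4,Taxon 2))).
Taxon 2 and Taxon 4 share a more recent common ancestor with each other than either does with Taxon 1, so Taxon 1 is the least closely related of the three.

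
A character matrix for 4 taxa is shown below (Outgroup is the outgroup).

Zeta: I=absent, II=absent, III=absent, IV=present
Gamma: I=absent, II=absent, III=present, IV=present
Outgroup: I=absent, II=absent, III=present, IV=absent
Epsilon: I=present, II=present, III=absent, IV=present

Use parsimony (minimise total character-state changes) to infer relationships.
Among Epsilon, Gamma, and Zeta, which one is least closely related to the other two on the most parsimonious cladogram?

Gamma

Character polarity is set by the outgroup: the derived state is whichever differs from the outgroup's state, so for III the derived state is 'absent', and for the remaining characters it is 'present'.
I: derived state 'present' in Epsilon only — an autapomorphy, so it tells us nothing about relationships among taxa.
II (derived state 'present') is unique to Epsilon (autapomorphy; uninformative for grouping).
III: derived state 'absent' in Epsilon and Zeta only — synapomorphy for {Epsilon, Zeta}.
IV (derived state 'present') is shared by all ingroup taxa — unites the whole ingroup.
Most parsimonious ingroup topology: (Gamma,(Zeta,Epsilon)).
Zeta and Epsilon share a more recent common ancestor with each other than either does with Gamma, so Gamma is the least closely related of the three.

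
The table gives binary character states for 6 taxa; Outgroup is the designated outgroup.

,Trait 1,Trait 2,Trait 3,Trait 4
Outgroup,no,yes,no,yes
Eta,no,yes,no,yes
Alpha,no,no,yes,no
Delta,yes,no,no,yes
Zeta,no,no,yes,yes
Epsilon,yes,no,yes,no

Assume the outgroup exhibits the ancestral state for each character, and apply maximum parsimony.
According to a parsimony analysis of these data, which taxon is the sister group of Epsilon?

Character polarity is set by the outgroup: the derived state is whichever differs from the outgroup's state, so for Trait 2, Trait 4 the derived state is 'no', and for the remaining characters it is 'yes'.
Trait 1 groups Delta and Epsilon, which is incompatible with the clades supported by the remaining characters; treating it as convergent (homoplasy) costs fewer steps than any alternative tree.
Trait 2: derived state 'no' in Alpha, Delta, Epsilon, and Zeta only — synapomorphy for {Alpha, Delta, Epsilon, Zeta}.
Trait 3: derived state 'yes' in Alpha, Epsilon, and Zeta only — synapomorphy for {Alpha, Epsilon, Zeta}.
Only Alpha and Epsilon show the derived state 'no' for Trait 4, supporting them as a clade.
Most parsimonious ingroup topology: (Eta,(((Alpha,Epsilon),Zeta),Delta)).
Epsilon and Alpha form a cherry on this tree, so they are sister taxa.

Alpha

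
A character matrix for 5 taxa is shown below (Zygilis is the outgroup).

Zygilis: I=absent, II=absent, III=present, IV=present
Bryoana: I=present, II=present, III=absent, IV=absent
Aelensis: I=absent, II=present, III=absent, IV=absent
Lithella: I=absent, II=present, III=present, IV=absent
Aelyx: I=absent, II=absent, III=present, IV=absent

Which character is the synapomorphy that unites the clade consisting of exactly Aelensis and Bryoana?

Character polarity is set by the outgroup: the derived state is whichever differs from the outgroup's state, so for III, IV the derived state is 'absent', and for the remaining characters it is 'present'.
I: derived state 'present' in Bryoana only — an autapomorphy, so it tells us nothing about relationships among taxa.
Only Aelensis, Bryoana, and Lithella show the derived state 'present' for II, supporting them as a clade.
III: derived state 'absent' in Aelensis and Bryoana only — synapomorphy for {Aelensis, Bryoana}.
IV (derived state 'absent') is shared by all ingroup taxa — unites the whole ingroup.
Most parsimonious ingroup topology: (((Bryoana,Aelensis),Lithella),Aelyx).
The clade {Aelensis, Bryoana} is supported by III: its derived state 'absent' occurs in exactly those taxa and in no other taxon (including the outgroup).

III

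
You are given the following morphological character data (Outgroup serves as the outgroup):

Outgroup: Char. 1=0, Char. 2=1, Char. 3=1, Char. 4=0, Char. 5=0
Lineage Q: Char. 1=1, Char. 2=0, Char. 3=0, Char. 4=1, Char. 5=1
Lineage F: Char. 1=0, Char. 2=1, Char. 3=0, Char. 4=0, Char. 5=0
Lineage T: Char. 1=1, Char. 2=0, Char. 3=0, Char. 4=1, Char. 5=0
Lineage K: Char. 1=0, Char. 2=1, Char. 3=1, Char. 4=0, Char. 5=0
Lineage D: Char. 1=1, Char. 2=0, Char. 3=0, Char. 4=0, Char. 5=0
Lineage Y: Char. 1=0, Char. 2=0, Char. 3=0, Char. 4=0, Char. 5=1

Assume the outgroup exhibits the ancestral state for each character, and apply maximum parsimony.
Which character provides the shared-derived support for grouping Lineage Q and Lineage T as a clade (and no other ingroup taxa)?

Character polarity is set by the outgroup: the derived state is whichever differs from the outgroup's state, so for Char. 2, Char. 3 the derived state is '0', and for the remaining characters it is '1'.
Char. 1 (derived state '1') is shared by Lineage D, Lineage Q, and Lineage T — a synapomorphy uniting that clade.
Char. 2 (derived state '0') is shared by Lineage D, Lineage Q, Lineage T, and Lineage Y — a synapomorphy uniting that clade.
Char. 3: derived state '0' in Lineage D, Lineage F, Lineage Q, Lineage T, and Lineage Y only — synapomorphy for {Lineage D, Lineage F, Lineage Q, Lineage T, Lineage Y}.
Char. 4: derived state '1' in Lineage Q and Lineage T only — synapomorphy for {Lineage Q, Lineage T}.
Char. 5 (state '1') occurs in Lineage Q and Lineage Y but conflicts with the nesting implied by the other characters — most parsimoniously interpreted as homoplasy.
Most parsimonious ingroup topology: (((((Lineage Q,Lineage T),Lineage D),Lineage Y),Lineage F),Lineage K).
The clade {Lineage Q, Lineage T} is supported by Char. 4: its derived state '1' occurs in exactly those taxa and in no other taxon (including the outgroup).

Char. 4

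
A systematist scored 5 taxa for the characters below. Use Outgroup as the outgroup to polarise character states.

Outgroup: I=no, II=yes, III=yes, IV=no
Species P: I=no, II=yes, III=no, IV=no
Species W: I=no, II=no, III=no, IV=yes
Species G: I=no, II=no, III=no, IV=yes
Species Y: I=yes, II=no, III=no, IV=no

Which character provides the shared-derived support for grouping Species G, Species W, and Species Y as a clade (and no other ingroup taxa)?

Character polarity is set by the outgroup: the derived state is whichever differs from the outgroup's state, so for II, III the derived state is 'no', and for the remaining characters it is 'yes'.
I: derived state 'yes' in Species Y only — an autapomorphy, so it tells us nothing about relationships among taxa.
Only Species G, Species W, and Species Y show the derived state 'no' for II, supporting them as a clade.
All ingroup taxa share the derived state 'no' for III; it defines the ingroup but does not resolve relationships within it.
IV: derived state 'yes' in Species G and Species W only — synapomorphy for {Species G, Species W}.
Most parsimonious ingroup topology: (Species P,((Species W,Species G),Species Y)).
The clade {Species G, Species W, Species Y} is supported by II: its derived state 'no' occurs in exactly those taxa and in no other taxon (including the outgroup).

II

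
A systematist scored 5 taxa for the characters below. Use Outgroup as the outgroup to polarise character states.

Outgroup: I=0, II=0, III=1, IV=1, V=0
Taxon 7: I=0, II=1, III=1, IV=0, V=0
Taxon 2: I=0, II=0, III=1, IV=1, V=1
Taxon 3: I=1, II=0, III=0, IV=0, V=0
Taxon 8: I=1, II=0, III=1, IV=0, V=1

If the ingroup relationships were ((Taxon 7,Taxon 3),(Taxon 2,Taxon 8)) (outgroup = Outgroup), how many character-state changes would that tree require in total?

Map each character onto ((Taxon 7,Taxon 3),(Taxon 2,Taxon 8)) (rooted by Outgroup) and count the minimum state changes it requires (Fitch parsimony):
I: 2; II: 1; III: 1; IV: 2; V: 1.
Total tree length = 7.

7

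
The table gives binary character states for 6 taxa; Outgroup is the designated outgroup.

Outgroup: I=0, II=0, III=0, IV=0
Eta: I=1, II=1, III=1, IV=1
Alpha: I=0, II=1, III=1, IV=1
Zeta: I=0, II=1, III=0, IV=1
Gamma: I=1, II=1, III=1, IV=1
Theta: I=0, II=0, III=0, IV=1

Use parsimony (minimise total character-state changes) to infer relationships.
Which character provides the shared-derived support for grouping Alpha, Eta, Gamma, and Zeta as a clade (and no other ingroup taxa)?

The outgroup has state '0' for every character, so '1' is the derived state throughout.
I: derived state '1' in Eta and Gamma only — synapomorphy for {Eta, Gamma}.
II (derived state '1') is shared by Alpha, Eta, Gamma, and Zeta — a synapomorphy uniting that clade.
III: derived state '1' in Alpha, Eta, and Gamma only — synapomorphy for {Alpha, Eta, Gamma}.
All ingroup taxa share the derived state '1' for IV; it defines the ingroup but does not resolve relationships within it.
Most parsimonious ingroup topology: ((((Eta,Gamma),Alpha),Zeta),Theta).
The clade {Alpha, Eta, Gamma, Zeta} is supported by II: its derived state '1' occurs in exactly those taxa and in no other taxon (including the outgroup).

II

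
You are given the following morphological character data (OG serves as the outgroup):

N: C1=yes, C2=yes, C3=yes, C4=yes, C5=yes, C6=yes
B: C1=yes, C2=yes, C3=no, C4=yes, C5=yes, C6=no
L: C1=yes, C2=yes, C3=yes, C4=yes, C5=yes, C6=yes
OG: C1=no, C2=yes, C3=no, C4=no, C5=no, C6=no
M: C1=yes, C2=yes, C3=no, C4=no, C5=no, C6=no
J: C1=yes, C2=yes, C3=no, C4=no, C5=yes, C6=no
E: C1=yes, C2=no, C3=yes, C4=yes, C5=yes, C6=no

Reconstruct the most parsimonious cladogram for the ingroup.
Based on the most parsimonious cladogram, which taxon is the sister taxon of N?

L

Character polarity is set by the outgroup: the derived state is whichever differs from the outgroup's state, so for C2 the derived state is 'no', and for the remaining characters it is 'yes'.
C1 (derived state 'yes') is shared by all ingroup taxa — unites the whole ingroup.
C2 (derived state 'no') is unique to E (autapomorphy; uninformative for grouping).
C3: derived state 'yes' in E, L, and N only — synapomorphy for {E, L, N}.
C4 (derived state 'yes') is shared by B, E, L, and N — a synapomorphy uniting that clade.
C5: derived state 'yes' in B, E, J, L, and N only — synapomorphy for {B, E, J, L, N}.
Only L and N show the derived state 'yes' for C6, supporting them as a clade.
Most parsimonious ingroup topology: ((J,(((L,N),E),B)),M).
N and L form a cherry on this tree, so they are sister taxa.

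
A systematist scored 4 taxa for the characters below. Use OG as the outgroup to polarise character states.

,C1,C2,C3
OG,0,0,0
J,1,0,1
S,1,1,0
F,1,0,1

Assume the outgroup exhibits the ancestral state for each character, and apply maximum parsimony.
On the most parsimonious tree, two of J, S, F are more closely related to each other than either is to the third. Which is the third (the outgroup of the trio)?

S

The outgroup has state '0' for every character, so '1' is the derived state throughout.
C1 (derived state '1') is shared by all ingroup taxa — unites the whole ingroup.
C2: derived state '1' in S only — an autapomorphy, so it tells us nothing about relationships among taxa.
Only F and J show the derived state '1' for C3, supporting them as a clade.
Most parsimonious ingroup topology: ((J,F),S).
F and J share a more recent common ancestor with each other than either does with S, so S is the least closely related of the three.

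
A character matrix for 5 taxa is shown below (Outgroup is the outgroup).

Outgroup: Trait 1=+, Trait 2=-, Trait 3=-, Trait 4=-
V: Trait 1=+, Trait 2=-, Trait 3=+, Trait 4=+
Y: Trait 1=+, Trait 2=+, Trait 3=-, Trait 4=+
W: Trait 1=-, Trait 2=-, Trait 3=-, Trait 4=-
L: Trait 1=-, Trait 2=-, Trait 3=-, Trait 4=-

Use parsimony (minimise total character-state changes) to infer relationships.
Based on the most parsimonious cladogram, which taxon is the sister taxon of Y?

V

Character polarity is set by the outgroup: the derived state is whichever differs from the outgroup's state, so for Trait 1 the derived state is '-', and for the remaining characters it is '+'.
Trait 1 (derived state '-') is shared by L and W — a synapomorphy uniting that clade.
Trait 2: derived state '+' in Y only — an autapomorphy, so it tells us nothing about relationships among taxa.
Trait 3: derived state '+' in V only — an autapomorphy, so it tells us nothing about relationships among taxa.
Only V and Y show the derived state '+' for Trait 4, supporting them as a clade.
Most parsimonious ingroup topology: ((V,Y),(W,L)).
Y and V form a cherry on this tree, so they are sister taxa.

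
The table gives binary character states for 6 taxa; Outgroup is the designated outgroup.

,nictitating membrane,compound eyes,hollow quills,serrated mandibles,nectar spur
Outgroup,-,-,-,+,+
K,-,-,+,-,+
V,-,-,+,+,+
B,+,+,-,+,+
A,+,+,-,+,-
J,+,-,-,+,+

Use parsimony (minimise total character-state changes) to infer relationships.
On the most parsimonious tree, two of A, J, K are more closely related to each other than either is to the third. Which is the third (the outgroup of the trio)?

Character polarity is set by the outgroup: the derived state is whichever differs from the outgroup's state, so for serrated mandibles, nectar spur the derived state is '-', and for the remaining characters it is '+'.
Only A, B, and J show the derived state '+' for nictitating membrane, supporting them as a clade.
Only A and B show the derived state '+' for compound eyes, supporting them as a clade.
hollow quills: derived state '+' in K and V only — synapomorphy for {K, V}.
serrated mandibles: derived state '-' in K only — an autapomorphy, so it tells us nothing about relationships among taxa.
nectar spur (derived state '-') is unique to A (autapomorphy; uninformative for grouping).
Most parsimonious ingroup topology: ((K,V),((B,A),J)).
J and A share a more recent common ancestor with each other than either does with K, so K is the least closely related of the three.

K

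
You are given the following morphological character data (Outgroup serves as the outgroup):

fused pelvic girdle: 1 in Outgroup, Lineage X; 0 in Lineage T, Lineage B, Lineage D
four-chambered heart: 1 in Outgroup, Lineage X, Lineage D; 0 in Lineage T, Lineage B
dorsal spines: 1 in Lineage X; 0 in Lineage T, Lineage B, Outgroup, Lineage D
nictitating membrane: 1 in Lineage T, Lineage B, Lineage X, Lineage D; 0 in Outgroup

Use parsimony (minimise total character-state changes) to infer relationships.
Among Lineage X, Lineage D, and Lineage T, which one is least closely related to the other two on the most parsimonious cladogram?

Character polarity is set by the outgroup: the derived state is whichever differs from the outgroup's state, so for fused pelvic girdle, four-chambered heart the derived state is '0', and for the remaining characters it is '1'.
Only Lineage B, Lineage D, and Lineage T show the derived state '0' for fused pelvic girdle, supporting them as a clade.
four-chambered heart (derived state '0') is shared by Lineage B and Lineage T — a synapomorphy uniting that clade.
dorsal spines (derived state '1') is unique to Lineage X (autapomorphy; uninformative for grouping).
All ingroup taxa share the derived state '1' for nictitating membrane; it defines the ingroup but does not resolve relationships within it.
Most parsimonious ingroup topology: ((Lineage D,(Lineage T,Lineage B)),Lineage X).
Lineage T and Lineage D share a more recent common ancestor with each other than either does with Lineage X, so Lineage X is the least closely related of the three.

Lineage X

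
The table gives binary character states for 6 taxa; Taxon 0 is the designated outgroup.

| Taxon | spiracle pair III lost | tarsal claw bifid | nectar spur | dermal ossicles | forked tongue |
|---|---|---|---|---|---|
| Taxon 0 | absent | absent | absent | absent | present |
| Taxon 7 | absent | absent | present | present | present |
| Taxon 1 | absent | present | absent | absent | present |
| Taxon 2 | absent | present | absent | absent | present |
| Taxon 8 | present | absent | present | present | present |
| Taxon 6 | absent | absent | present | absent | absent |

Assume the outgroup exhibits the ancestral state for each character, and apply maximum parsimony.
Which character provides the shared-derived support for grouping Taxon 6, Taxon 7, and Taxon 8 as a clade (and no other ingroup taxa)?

Character polarity is set by the outgroup: the derived state is whichever differs from the outgroup's state, so for forked tongue the derived state is 'absent', and for the remaining characters it is 'present'.
spiracle pair III lost (derived state 'present') is unique to Taxon 8 (autapomorphy; uninformative for grouping).
Only Taxon 1 and Taxon 2 show the derived state 'present' for tarsal claw bifid, supporting them as a clade.
nectar spur (derived state 'present') is shared by Taxon 6, Taxon 7, and Taxon 8 — a synapomorphy uniting that clade.
dermal ossicles (derived state 'present') is shared by Taxon 7 and Taxon 8 — a synapomorphy uniting that clade.
forked tongue (derived state 'absent') is unique to Taxon 6 (autapomorphy; uninformative for grouping).
Most parsimonious ingroup topology: (((Taxon 7,Taxon 8),Taxon 6),(Taxon 1,Taxon 2)).
The clade {Taxon 6, Taxon 7, Taxon 8} is supported by nectar spur: its derived state 'present' occurs in exactly those taxa and in no other taxon (including the outgroup).

nectar spur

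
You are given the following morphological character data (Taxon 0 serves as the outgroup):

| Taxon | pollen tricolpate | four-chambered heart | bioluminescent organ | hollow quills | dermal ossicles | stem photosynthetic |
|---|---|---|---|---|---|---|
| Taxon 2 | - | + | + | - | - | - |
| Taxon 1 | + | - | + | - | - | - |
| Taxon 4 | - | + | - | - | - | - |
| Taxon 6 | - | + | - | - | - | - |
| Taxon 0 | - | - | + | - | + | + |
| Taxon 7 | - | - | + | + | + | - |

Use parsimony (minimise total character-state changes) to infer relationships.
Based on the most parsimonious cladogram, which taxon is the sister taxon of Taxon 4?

Character polarity is set by the outgroup: the derived state is whichever differs from the outgroup's state, so for bioluminescent organ, dermal ossicles, stem photosynthetic the derived state is '-', and for the remaining characters it is '+'.
pollen tricolpate (derived state '+') is unique to Taxon 1 (autapomorphy; uninformative for grouping).
four-chambered heart (derived state '+') is shared by Taxon 2, Taxon 4, and Taxon 6 — a synapomorphy uniting that clade.
bioluminescent organ (derived state '-') is shared by Taxon 4 and Taxon 6 — a synapomorphy uniting that clade.
hollow quills (derived state '+') is unique to Taxon 7 (autapomorphy; uninformative for grouping).
dermal ossicles (derived state '-') is shared by Taxon 1, Taxon 2, Taxon 4, and Taxon 6 — a synapomorphy uniting that clade.
All ingroup taxa share the derived state '-' for stem photosynthetic; it defines the ingroup but does not resolve relationships within it.
Most parsimonious ingroup topology: ((((Taxon 6,Taxon 4),Taxon 2),Taxon 1),Taxon 7).
Taxon 4 and Taxon 6 form a cherry on this tree, so they are sister taxa.

Taxon 6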